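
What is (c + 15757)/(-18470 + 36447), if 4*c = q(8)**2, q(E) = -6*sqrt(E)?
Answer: 15829/17977 ≈ 0.88051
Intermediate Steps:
c = 72 (c = (-12*sqrt(2))**2/4 = (1/4)*288 = 72)
(c + 15757)/(-18470 + 36447) = (72 + 15757)/(-18470 + 36447) = 15829/17977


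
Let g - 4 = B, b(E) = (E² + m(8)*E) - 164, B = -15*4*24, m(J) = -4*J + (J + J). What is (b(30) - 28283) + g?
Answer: -29463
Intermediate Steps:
m(J) = -2*J (m(J) = -4*J + 2*J = -2*J)
B = -1440 (B = -60*24 = -1440)
b(E) = -164 + E² - 16*E (b(E) = (E² + (-2*8)*E) - 164 = (E² - 16*E) - 164 = -164 + E² - 16*E)
g = -1436 (g = 4 - 1440 = -1436)
(b(30) - 28283) + g = ((-164 + 30² - 16*30) - 28283) - 1436 = ((-164 + 900 - 480) - 28283) - 1436 = (256 - 28283) - 1436 = -28027 - 1436 = -29463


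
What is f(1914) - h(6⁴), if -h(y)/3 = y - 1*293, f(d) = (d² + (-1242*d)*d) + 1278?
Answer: -4546270149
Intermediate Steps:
f(d) = 1278 - 1241*d² (f(d) = (d² - 1242*d²) + 1278 = -1241*d² + 1278 = 1278 - 1241*d²)
h(y) = 879 - 3*y (h(y) = -3*(y - 1*293) = -3*(y - 293) = -3*(-293 + y) = 879 - 3*y)
f(1914) - h(6⁴) = (1278 - 1241*1914²) - (879 - 3*6⁴) = (1278 - 1241*3663396) - (879 - 3*1296) = (1278 - 4546274436) - (879 - 3888) = -4546273158 - 1*(-3009) = -4546273158 + 3009 = -4546270149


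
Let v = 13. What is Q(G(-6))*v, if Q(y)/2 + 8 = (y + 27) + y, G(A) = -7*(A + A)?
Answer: 4862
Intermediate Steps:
G(A) = -14*A
Q(y) = 38 + 4*y (Q(y) = -16 + 2*((y + 27) + y) = -16 + 2*((27 + y) + y) = -16 + 2*(27 + 2*y) = -16 + (54 + 4*y) = 38 + 4*y)
Q(G(-6))*v = (38 + 4*(-14*(-6)))*13 = (38 + 4*84)*13 = (38 + 336)*13 = 374*13 = 4862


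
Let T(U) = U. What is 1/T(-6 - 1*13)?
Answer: -1/19 ≈ -0.052632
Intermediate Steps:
1/T(-6 - 1*13) = 1/(-6 - 1*13) = 1/(-6 - 13) = 1/(-19) = -1/19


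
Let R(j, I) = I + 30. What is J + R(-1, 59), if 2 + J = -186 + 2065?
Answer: 1966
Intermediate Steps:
R(j, I) = 30 + I
J = 1877 (J = -2 + (-186 + 2065) = -2 + 1879 = 1877)
J + R(-1, 59) = 1877 + (30 + 59) = 1877 + 89 = 1966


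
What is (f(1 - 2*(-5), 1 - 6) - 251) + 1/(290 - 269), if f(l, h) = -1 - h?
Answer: -5186/21 ≈ -246.95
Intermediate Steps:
(f(1 - 2*(-5), 1 - 6) - 251) + 1/(290 - 269) = ((-1 - (1 - 6)) - 251) + 1/(290 - 269) = ((-1 - 1*(-5)) - 251) + 1/21 = ((-1 + 5) - 251) + 1/21 = (4 - 251) + 1/21 = -247 + 1/21 = -5186/21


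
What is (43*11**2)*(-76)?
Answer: -395428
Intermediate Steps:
(43*11**2)*(-76) = (43*121)*(-76) = 5203*(-76) = -395428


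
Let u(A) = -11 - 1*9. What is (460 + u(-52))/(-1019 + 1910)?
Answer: 40/81 ≈ 0.49383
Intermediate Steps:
u(A) = -20 (u(A) = -11 - 9 = -20)
(460 + u(-52))/(-1019 + 1910) = (460 - 20)/(-1019 + 1910) = 440/891 = 440*(1/891) = 40/81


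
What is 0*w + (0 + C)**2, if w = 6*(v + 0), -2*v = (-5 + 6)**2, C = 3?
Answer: 9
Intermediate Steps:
v = -1/2 (v = -(-5 + 6)**2/2 = -1/2*1**2 = -1/2*1 = -1/2 ≈ -0.50000)
w = -3 (w = 6*(-1/2 + 0) = 6*(-1/2) = -3)
0*w + (0 + C)**2 = 0*(-3) + (0 + 3)**2 = 0 + 3**2 = 0 + 9 = 9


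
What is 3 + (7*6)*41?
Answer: 1725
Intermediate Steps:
3 + (7*6)*41 = 3 + 42*41 = 3 + 1722 = 1725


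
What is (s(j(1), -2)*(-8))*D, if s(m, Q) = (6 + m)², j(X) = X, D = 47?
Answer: -18424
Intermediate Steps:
(s(j(1), -2)*(-8))*D = ((6 + 1)²*(-8))*47 = (7²*(-8))*47 = (49*(-8))*47 = -392*47 = -18424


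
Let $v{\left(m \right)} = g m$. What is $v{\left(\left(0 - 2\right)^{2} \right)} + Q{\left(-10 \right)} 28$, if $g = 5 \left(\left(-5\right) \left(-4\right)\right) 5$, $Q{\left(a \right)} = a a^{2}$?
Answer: $-26000$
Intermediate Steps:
$Q{\left(a \right)} = a^{3}$
$g = 500$ ($g = 5 \cdot 20 \cdot 5 = 100 \cdot 5 = 500$)
$v{\left(m \right)} = 500 m$
$v{\left(\left(0 - 2\right)^{2} \right)} + Q{\left(-10 \right)} 28 = 500 \left(0 - 2\right)^{2} + \left(-10\right)^{3} \cdot 28 = 500 \left(-2\right)^{2} - 28000 = 500 \cdot 4 - 28000 = 2000 - 28000 = -26000$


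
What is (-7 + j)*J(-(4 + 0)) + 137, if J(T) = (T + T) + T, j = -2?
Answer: 245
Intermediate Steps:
J(T) = 3*T (J(T) = 2*T + T = 3*T)
(-7 + j)*J(-(4 + 0)) + 137 = (-7 - 2)*(3*(-(4 + 0))) + 137 = -27*(-1*4) + 137 = -27*(-4) + 137 = -9*(-12) + 137 = 108 + 137 = 245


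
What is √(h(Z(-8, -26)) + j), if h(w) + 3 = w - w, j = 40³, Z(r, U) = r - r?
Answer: √63997 ≈ 252.98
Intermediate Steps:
Z(r, U) = 0
j = 64000
h(w) = -3 (h(w) = -3 + (w - w) = -3 + 0 = -3)
√(h(Z(-8, -26)) + j) = √(-3 + 64000) = √63997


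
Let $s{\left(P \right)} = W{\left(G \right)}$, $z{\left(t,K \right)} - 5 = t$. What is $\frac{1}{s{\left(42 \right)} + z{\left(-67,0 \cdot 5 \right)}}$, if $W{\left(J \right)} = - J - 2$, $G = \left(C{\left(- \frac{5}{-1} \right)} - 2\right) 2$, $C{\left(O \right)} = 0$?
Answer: $- \frac{1}{60} \approx -0.016667$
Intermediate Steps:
$z{\left(t,K \right)} = 5 + t$
$G = -4$ ($G = \left(0 - 2\right) 2 = \left(-2\right) 2 = -4$)
$W{\left(J \right)} = -2 - J$
$s{\left(P \right)} = 2$ ($s{\left(P \right)} = -2 - -4 = -2 + 4 = 2$)
$\frac{1}{s{\left(42 \right)} + z{\left(-67,0 \cdot 5 \right)}} = \frac{1}{2 + \left(5 - 67\right)} = \frac{1}{2 - 62} = \frac{1}{-60} = - \frac{1}{60}$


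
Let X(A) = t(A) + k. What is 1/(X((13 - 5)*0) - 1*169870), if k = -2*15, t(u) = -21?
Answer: -1/169921 ≈ -5.8851e-6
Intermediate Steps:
k = -30
X(A) = -51 (X(A) = -21 - 30 = -51)
1/(X((13 - 5)*0) - 1*169870) = 1/(-51 - 1*169870) = 1/(-51 - 169870) = 1/(-169921) = -1/169921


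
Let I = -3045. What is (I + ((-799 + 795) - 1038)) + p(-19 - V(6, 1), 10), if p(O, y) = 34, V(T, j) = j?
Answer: -4053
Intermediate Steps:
(I + ((-799 + 795) - 1038)) + p(-19 - V(6, 1), 10) = (-3045 + ((-799 + 795) - 1038)) + 34 = (-3045 + (-4 - 1038)) + 34 = (-3045 - 1042) + 34 = -4087 + 34 = -4053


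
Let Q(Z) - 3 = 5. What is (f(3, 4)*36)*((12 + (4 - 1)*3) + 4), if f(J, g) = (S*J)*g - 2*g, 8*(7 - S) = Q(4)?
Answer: 57600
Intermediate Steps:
Q(Z) = 8 (Q(Z) = 3 + 5 = 8)
S = 6 (S = 7 - ⅛*8 = 7 - 1 = 6)
f(J, g) = -2*g + 6*J*g (f(J, g) = (6*J)*g - 2*g = 6*J*g - 2*g = -2*g + 6*J*g)
(f(3, 4)*36)*((12 + (4 - 1)*3) + 4) = ((2*4*(-1 + 3*3))*36)*((12 + (4 - 1)*3) + 4) = ((2*4*(-1 + 9))*36)*((12 + 3*3) + 4) = ((2*4*8)*36)*((12 + 9) + 4) = (64*36)*(21 + 4) = 2304*25 = 57600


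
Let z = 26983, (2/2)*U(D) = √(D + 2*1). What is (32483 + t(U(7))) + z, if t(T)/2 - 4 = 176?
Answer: 59826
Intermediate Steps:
U(D) = √(2 + D) (U(D) = √(D + 2*1) = √(D + 2) = √(2 + D))
t(T) = 360 (t(T) = 8 + 2*176 = 8 + 352 = 360)
(32483 + t(U(7))) + z = (32483 + 360) + 26983 = 32843 + 26983 = 59826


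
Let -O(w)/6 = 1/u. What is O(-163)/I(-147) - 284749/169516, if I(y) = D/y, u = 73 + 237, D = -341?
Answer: -15125164951/8959768180 ≈ -1.6881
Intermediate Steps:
u = 310
I(y) = -341/y
O(w) = -3/155 (O(w) = -6/310 = -6*1/310 = -3/155)
O(-163)/I(-147) - 284749/169516 = -3/(155*((-341/(-147)))) - 284749/169516 = -3/(155*((-341*(-1/147)))) - 284749*1/169516 = -3/(155*341/147) - 284749/169516 = -3/155*147/341 - 284749/169516 = -441/52855 - 284749/169516 = -15125164951/8959768180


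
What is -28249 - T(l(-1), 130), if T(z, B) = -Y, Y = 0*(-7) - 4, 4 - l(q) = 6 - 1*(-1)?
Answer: -28253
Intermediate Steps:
l(q) = -3 (l(q) = 4 - (6 - 1*(-1)) = 4 - (6 + 1) = 4 - 1*7 = 4 - 7 = -3)
Y = -4 (Y = 0 - 4 = -4)
T(z, B) = 4 (T(z, B) = -1*(-4) = 4)
-28249 - T(l(-1), 130) = -28249 - 1*4 = -28249 - 4 = -28253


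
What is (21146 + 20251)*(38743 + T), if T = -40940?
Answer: -90949209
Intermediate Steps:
(21146 + 20251)*(38743 + T) = (21146 + 20251)*(38743 - 40940) = 41397*(-2197) = -90949209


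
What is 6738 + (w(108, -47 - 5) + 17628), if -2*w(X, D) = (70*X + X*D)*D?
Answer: 74910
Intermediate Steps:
w(X, D) = -D*(70*X + D*X)/2 (w(X, D) = -(70*X + X*D)*D/2 = -(70*X + D*X)*D/2 = -D*(70*X + D*X)/2)
6738 + (w(108, -47 - 5) + 17628) = 6738 + (-1/2*(-47 - 5)*108*(70 + (-47 - 5)) + 17628) = 6738 + (-1/2*(-52)*108*(70 - 52) + 17628) = 6738 + (-1/2*(-52)*108*18 + 17628) = 6738 + (50544 + 17628) = 6738 + 68172 = 74910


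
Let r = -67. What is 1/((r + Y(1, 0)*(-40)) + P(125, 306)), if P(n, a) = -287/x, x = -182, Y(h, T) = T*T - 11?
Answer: 26/9739 ≈ 0.0026697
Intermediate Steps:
Y(h, T) = -11 + T² (Y(h, T) = T² - 11 = -11 + T²)
P(n, a) = 41/26 (P(n, a) = -287/(-182) = -287*(-1/182) = 41/26)
1/((r + Y(1, 0)*(-40)) + P(125, 306)) = 1/((-67 + (-11 + 0²)*(-40)) + 41/26) = 1/((-67 + (-11 + 0)*(-40)) + 41/26) = 1/((-67 - 11*(-40)) + 41/26) = 1/((-67 + 440) + 41/26) = 1/(373 + 41/26) = 1/(9739/26) = 26/9739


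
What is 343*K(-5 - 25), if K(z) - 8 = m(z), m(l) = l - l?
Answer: 2744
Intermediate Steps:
m(l) = 0
K(z) = 8 (K(z) = 8 + 0 = 8)
343*K(-5 - 25) = 343*8 = 2744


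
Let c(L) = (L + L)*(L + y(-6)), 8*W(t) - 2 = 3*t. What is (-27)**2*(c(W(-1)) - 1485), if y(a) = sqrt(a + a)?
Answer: -34641351/32 - 729*I*sqrt(3)/2 ≈ -1.0825e+6 - 631.33*I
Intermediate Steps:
y(a) = sqrt(2)*sqrt(a) (y(a) = sqrt(2*a) = sqrt(2)*sqrt(a))
W(t) = 1/4 + 3*t/8 (W(t) = 1/4 + (3*t)/8 = 1/4 + 3*t/8)
c(L) = 2*L*(L + 2*I*sqrt(3)) (c(L) = (L + L)*(L + sqrt(2)*sqrt(-6)) = (2*L)*(L + sqrt(2)*(I*sqrt(6))) = (2*L)*(L + 2*I*sqrt(3)) = 2*L*(L + 2*I*sqrt(3)))
(-27)**2*(c(W(-1)) - 1485) = (-27)**2*(2*(1/4 + (3/8)*(-1))*((1/4 + (3/8)*(-1)) + 2*I*sqrt(3)) - 1485) = 729*(2*(1/4 - 3/8)*((1/4 - 3/8) + 2*I*sqrt(3)) - 1485) = 729*(2*(-1/8)*(-1/8 + 2*I*sqrt(3)) - 1485) = 729*((1/32 - I*sqrt(3)/2) - 1485) = 729*(-47519/32 - I*sqrt(3)/2) = -34641351/32 - 729*I*sqrt(3)/2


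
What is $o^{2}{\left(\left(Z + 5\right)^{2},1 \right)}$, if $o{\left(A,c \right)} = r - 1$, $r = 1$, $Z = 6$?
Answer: $0$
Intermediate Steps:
$o{\left(A,c \right)} = 0$ ($o{\left(A,c \right)} = 1 - 1 = 0$)
$o^{2}{\left(\left(Z + 5\right)^{2},1 \right)} = 0^{2} = 0$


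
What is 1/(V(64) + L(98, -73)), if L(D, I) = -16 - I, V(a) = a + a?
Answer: 1/185 ≈ 0.0054054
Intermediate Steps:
V(a) = 2*a
1/(V(64) + L(98, -73)) = 1/(2*64 + (-16 - 1*(-73))) = 1/(128 + (-16 + 73)) = 1/(128 + 57) = 1/185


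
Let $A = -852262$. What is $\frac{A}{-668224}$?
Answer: $\frac{426131}{334112} \approx 1.2754$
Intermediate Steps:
$\frac{A}{-668224} = - \frac{852262}{-668224} = \left(-852262\right) \left(- \frac{1}{668224}\right) = \frac{426131}{334112}$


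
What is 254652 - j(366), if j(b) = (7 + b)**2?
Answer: 115523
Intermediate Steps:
254652 - j(366) = 254652 - (7 + 366)**2 = 254652 - 1*373**2 = 254652 - 1*139129 = 254652 - 139129 = 115523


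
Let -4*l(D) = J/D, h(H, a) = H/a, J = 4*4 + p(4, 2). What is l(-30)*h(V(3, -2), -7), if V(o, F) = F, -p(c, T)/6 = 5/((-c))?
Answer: 47/840 ≈ 0.055952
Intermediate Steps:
p(c, T) = 30/c (p(c, T) = -30/((-c)) = -30*(-1/c) = -(-30)/c = 30/c)
J = 47/2 (J = 4*4 + 30/4 = 16 + 30*(1/4) = 16 + 15/2 = 47/2 ≈ 23.500)
l(D) = -47/(8*D)
l(-30)*h(V(3, -2), -7) = (-47/8/(-30))*(-2/(-7)) = (-47/8*(-1/30))*(-2*(-1/7)) = (47/240)*(2/7) = 47/840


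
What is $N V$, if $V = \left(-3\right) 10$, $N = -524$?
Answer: $15720$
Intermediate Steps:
$V = -30$
$N V = \left(-524\right) \left(-30\right) = 15720$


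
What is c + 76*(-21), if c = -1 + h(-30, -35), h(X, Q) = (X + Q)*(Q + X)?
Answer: 2628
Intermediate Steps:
h(X, Q) = (Q + X)**2 (h(X, Q) = (Q + X)*(Q + X) = (Q + X)**2)
c = 4224 (c = -1 + (-35 - 30)**2 = -1 + (-65)**2 = -1 + 4225 = 4224)
c + 76*(-21) = 4224 + 76*(-21) = 4224 - 1596 = 2628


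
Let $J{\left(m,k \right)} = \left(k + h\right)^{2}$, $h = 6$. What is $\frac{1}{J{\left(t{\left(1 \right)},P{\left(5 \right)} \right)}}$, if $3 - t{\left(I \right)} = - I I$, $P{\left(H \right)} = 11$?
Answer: $\frac{1}{289} \approx 0.0034602$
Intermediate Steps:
$t{\left(I \right)} = 3 + I^{2}$ ($t{\left(I \right)} = 3 - - I I = 3 - - I^{2} = 3 + I^{2}$)
$J{\left(m,k \right)} = \left(6 + k\right)^{2}$ ($J{\left(m,k \right)} = \left(k + 6\right)^{2} = \left(6 + k\right)^{2}$)
$\frac{1}{J{\left(t{\left(1 \right)},P{\left(5 \right)} \right)}} = \frac{1}{\left(6 + 11\right)^{2}} = \frac{1}{17^{2}} = \frac{1}{289}$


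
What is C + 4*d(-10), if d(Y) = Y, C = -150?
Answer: -190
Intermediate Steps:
C + 4*d(-10) = -150 + 4*(-10) = -150 - 40 = -190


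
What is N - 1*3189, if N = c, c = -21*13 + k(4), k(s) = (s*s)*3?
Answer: -3414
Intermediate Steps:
k(s) = 3*s² (k(s) = s²*3 = 3*s²)
c = -225 (c = -21*13 + 3*4² = -273 + 3*16 = -273 + 48 = -225)
N = -225
N - 1*3189 = -225 - 1*3189 = -225 - 3189 = -3414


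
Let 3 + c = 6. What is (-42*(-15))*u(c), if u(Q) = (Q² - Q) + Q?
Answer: 5670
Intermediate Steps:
c = 3 (c = -3 + 6 = 3)
u(Q) = Q²
(-42*(-15))*u(c) = -42*(-15)*3² = 630*9 = 5670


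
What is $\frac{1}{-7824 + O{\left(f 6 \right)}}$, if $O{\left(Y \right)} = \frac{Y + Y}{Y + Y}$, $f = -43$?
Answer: $- \frac{1}{7823} \approx -0.00012783$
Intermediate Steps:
$O{\left(Y \right)} = 1$ ($O{\left(Y \right)} = \frac{2 Y}{2 Y} = 2 Y \frac{1}{2 Y} = 1$)
$\frac{1}{-7824 + O{\left(f 6 \right)}} = \frac{1}{-7824 + 1} = \frac{1}{-7823} = - \frac{1}{7823}$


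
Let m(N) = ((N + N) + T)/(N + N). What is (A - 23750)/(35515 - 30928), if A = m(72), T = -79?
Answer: -3419935/660528 ≈ -5.1776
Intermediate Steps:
m(N) = (-79 + 2*N)/(2*N) (m(N) = ((N + N) - 79)/(N + N) = (2*N - 79)/((2*N)) = (-79 + 2*N)*(1/(2*N)) = (-79 + 2*N)/(2*N))
A = 65/144 (A = (-79/2 + 72)/72 = (1/72)*(65/2) = 65/144 ≈ 0.45139)
(A - 23750)/(35515 - 30928) = (65/144 - 23750)/(35515 - 30928) = -3419935/144/4587 = -3419935/144*1/4587 = -3419935/660528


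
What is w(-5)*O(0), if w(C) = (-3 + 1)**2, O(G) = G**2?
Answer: 0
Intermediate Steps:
w(C) = 4 (w(C) = (-2)**2 = 4)
w(-5)*O(0) = 4*0**2 = 4*0 = 0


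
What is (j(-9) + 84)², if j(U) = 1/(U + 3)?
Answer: 253009/36 ≈ 7028.0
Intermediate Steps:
j(U) = 1/(3 + U)
(j(-9) + 84)² = (1/(3 - 9) + 84)² = (1/(-6) + 84)² = (-⅙ + 84)² = (503/6)² = 253009/36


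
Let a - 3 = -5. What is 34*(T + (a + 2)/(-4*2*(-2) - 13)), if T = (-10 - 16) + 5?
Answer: -714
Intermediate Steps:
a = -2 (a = 3 - 5 = -2)
T = -21 (T = -26 + 5 = -21)
34*(T + (a + 2)/(-4*2*(-2) - 13)) = 34*(-21 + (-2 + 2)/(-4*2*(-2) - 13)) = 34*(-21 + 0/(-8*(-2) - 13)) = 34*(-21 + 0/(16 - 13)) = 34*(-21 + 0/3) = 34*(-21 + 0*(⅓)) = 34*(-21 + 0) = 34*(-21) = -714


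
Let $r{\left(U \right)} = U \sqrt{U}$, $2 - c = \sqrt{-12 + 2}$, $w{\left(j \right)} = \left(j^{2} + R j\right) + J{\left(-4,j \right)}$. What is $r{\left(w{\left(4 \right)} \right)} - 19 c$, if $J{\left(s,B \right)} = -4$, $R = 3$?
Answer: $-38 + 48 \sqrt{6} + 19 i \sqrt{10} \approx 79.576 + 60.083 i$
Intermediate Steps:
$w{\left(j \right)} = -4 + j^{2} + 3 j$ ($w{\left(j \right)} = \left(j^{2} + 3 j\right) - 4 = -4 + j^{2} + 3 j$)
$c = 2 - i \sqrt{10}$ ($c = 2 - \sqrt{-12 + 2} = 2 - \sqrt{-10} = 2 - i \sqrt{10} \approx 2.0 - 3.1623 i$)
$r{\left(U \right)} = U^{\frac{3}{2}}$
$r{\left(w{\left(4 \right)} \right)} - 19 c = \left(-4 + 4^{2} + 3 \cdot 4\right)^{\frac{3}{2}} - 19 \left(2 - i \sqrt{10}\right) = \left(-4 + 16 + 12\right)^{\frac{3}{2}} - \left(38 - 19 i \sqrt{10}\right) = 24^{\frac{3}{2}} - \left(38 - 19 i \sqrt{10}\right) = 48 \sqrt{6} - \left(38 - 19 i \sqrt{10}\right) = -38 + 48 \sqrt{6} + 19 i \sqrt{10}$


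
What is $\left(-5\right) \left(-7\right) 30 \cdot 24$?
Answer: $25200$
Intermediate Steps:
$\left(-5\right) \left(-7\right) 30 \cdot 24 = 35 \cdot 30 \cdot 24 = 1050 \cdot 24 = 25200$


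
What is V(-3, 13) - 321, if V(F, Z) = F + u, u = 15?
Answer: -309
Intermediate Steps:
V(F, Z) = 15 + F (V(F, Z) = F + 15 = 15 + F)
V(-3, 13) - 321 = (15 - 3) - 321 = 12 - 321 = -309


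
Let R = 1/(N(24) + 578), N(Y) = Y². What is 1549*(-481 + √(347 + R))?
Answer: -745069 + 1549*√462106606/1154 ≈ -7.1621e+5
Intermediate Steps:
R = 1/1154 (R = 1/(24² + 578) = 1/(576 + 578) = 1/1154 ≈ 0.00086655)
1549*(-481 + √(347 + R)) = 1549*(-481 + √(347 + 1/1154)) = 1549*(-481 + √(400439/1154)) = 1549*(-481 + √462106606/1154) = -745069 + 1549*√462106606/1154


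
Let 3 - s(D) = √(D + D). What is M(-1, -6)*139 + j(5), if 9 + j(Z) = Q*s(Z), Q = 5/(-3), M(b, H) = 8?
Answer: 1098 + 5*√10/3 ≈ 1103.3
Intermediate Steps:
s(D) = 3 - √2*√D (s(D) = 3 - √(D + D) = 3 - √(2*D) = 3 - √2*√D)
Q = -5/3 (Q = 5*(-⅓) = -5/3 ≈ -1.6667)
j(Z) = -14 + 5*√2*√Z/3 (j(Z) = -9 - 5*(3 - √2*√Z)/3 = -9 + (-5 + 5*√2*√Z/3) = -14 + 5*√2*√Z/3)
M(-1, -6)*139 + j(5) = 8*139 + (-14 + 5*√2*√5/3) = 1112 + (-14 + 5*√10/3) = 1098 + 5*√10/3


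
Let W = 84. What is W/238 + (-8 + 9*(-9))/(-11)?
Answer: 1579/187 ≈ 8.4438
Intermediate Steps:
W/238 + (-8 + 9*(-9))/(-11) = 84/238 + (-8 + 9*(-9))/(-11) = 84*(1/238) + (-8 - 81)*(-1/11) = 6/17 - 89*(-1/11) = 6/17 + 89/11 = 1579/187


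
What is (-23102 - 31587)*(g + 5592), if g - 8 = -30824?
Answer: 1379475336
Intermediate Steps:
g = -30816 (g = 8 - 30824 = -30816)
(-23102 - 31587)*(g + 5592) = (-23102 - 31587)*(-30816 + 5592) = -54689*(-25224) = 1379475336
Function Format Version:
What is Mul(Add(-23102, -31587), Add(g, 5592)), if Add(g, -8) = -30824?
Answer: 1379475336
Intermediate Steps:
g = -30816 (g = Add(8, -30824) = -30816)
Mul(Add(-23102, -31587), Add(g, 5592)) = Mul(Add(-23102, -31587), Add(-30816, 5592)) = Mul(-54689, -25224) = 1379475336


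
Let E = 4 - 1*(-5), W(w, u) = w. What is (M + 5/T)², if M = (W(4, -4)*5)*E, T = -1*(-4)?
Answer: 525625/16 ≈ 32852.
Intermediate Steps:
E = 9 (E = 4 + 5 = 9)
T = 4
M = 180 (M = (4*5)*9 = 20*9 = 180)
(M + 5/T)² = (180 + 5/4)² = (725/4)² = 525625/16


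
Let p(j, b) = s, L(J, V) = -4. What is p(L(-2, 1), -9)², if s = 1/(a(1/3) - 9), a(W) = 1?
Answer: 1/64 ≈ 0.015625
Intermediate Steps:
s = -⅛ (s = 1/(1 - 9) = 1/(-8) = -⅛ ≈ -0.12500)
p(j, b) = -⅛
p(L(-2, 1), -9)² = (-⅛)² = 1/64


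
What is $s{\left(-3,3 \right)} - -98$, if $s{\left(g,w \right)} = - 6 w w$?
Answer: $44$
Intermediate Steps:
$s{\left(g,w \right)} = - 6 w^{2}$
$s{\left(-3,3 \right)} - -98 = - 6 \cdot 3^{2} - -98 = \left(-6\right) 9 + 98 = -54 + 98 = 44$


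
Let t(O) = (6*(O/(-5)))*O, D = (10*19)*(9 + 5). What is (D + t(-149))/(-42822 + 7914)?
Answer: 59953/87270 ≈ 0.68698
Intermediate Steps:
D = 2660 (D = 190*14 = 2660)
t(O) = -6*O²/5 (t(O) = (6*(O*(-⅕)))*O = (6*(-O/5))*O = (-6*O/5)*O = -6*O²/5)
(D + t(-149))/(-42822 + 7914) = (2660 - 6/5*(-149)²)/(-42822 + 7914) = (2660 - 6/5*22201)/(-34908) = (2660 - 133206/5)*(-1/34908) = -119906/5*(-1/34908) = 59953/87270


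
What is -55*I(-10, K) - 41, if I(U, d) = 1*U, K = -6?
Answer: 509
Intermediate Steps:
I(U, d) = U
-55*I(-10, K) - 41 = -55*(-10) - 41 = 550 - 41 = 509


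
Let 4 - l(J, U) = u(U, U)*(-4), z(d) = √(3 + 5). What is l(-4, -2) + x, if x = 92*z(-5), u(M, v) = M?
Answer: -4 + 184*√2 ≈ 256.22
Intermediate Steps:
z(d) = 2*√2 (z(d) = √8 = 2*√2)
l(J, U) = 4 + 4*U (l(J, U) = 4 - U*(-4) = 4 - (-4)*U = 4 + 4*U)
x = 184*√2 (x = 92*(2*√2) = 184*√2 ≈ 260.22)
l(-4, -2) + x = (4 + 4*(-2)) + 184*√2 = (4 - 8) + 184*√2 = -4 + 184*√2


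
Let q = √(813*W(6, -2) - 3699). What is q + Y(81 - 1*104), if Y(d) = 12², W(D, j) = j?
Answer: 144 + 5*I*√213 ≈ 144.0 + 72.973*I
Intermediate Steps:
Y(d) = 144
q = 5*I*√213 (q = √(813*(-2) - 3699) = √(-1626 - 3699) = √(-5325) = 5*I*√213 ≈ 72.973*I)
q + Y(81 - 1*104) = 5*I*√213 + 144 = 144 + 5*I*√213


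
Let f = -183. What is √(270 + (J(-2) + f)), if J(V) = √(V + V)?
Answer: √(87 + 2*I) ≈ 9.328 + 0.1072*I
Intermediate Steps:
J(V) = √2*√V (J(V) = √(2*V) = √2*√V)
√(270 + (J(-2) + f)) = √(270 + (√2*√(-2) - 183)) = √(270 + (√2*(I*√2) - 183)) = √(270 + (2*I - 183)) = √(270 + (-183 + 2*I)) = √(87 + 2*I)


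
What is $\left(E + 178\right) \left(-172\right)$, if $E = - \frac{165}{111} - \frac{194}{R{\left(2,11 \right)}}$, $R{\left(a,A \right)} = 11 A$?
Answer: $- \frac{134688556}{4477} \approx -30085.0$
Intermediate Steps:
$E = - \frac{13833}{4477}$ ($E = - \frac{165}{111} - \frac{194}{11 \cdot 11} = \left(-165\right) \frac{1}{111} - \frac{194}{121} = - \frac{55}{37} - \frac{194}{121} = - \frac{13833}{4477} \approx -3.0898$)
$\left(E + 178\right) \left(-172\right) = \left(- \frac{13833}{4477} + 178\right) \left(-172\right) = \frac{783073}{4477} \left(-172\right) = - \frac{134688556}{4477}$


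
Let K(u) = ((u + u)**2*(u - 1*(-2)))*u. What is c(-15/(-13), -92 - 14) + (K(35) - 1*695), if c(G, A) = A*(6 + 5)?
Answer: 6343639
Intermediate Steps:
K(u) = 4*u**3*(2 + u) (K(u) = ((2*u)**2*(u + 2))*u = ((4*u**2)*(2 + u))*u = (4*u**2*(2 + u))*u = 4*u**3*(2 + u))
c(G, A) = 11*A (c(G, A) = A*11 = 11*A)
c(-15/(-13), -92 - 14) + (K(35) - 1*695) = 11*(-92 - 14) + (4*35**3*(2 + 35) - 1*695) = 11*(-106) + (4*42875*37 - 695) = -1166 + (6345500 - 695) = -1166 + 6344805 = 6343639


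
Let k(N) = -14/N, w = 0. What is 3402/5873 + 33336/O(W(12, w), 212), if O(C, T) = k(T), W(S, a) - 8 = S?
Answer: -2964700422/5873 ≈ -5.0480e+5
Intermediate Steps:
W(S, a) = 8 + S
O(C, T) = -14/T
3402/5873 + 33336/O(W(12, w), 212) = 3402/5873 + 33336/((-14/212)) = 3402*(1/5873) + 33336/((-14*1/212)) = 486/839 + 33336/(-7/106) = 486/839 + 33336*(-106/7) = 486/839 - 3533616/7 = -2964700422/5873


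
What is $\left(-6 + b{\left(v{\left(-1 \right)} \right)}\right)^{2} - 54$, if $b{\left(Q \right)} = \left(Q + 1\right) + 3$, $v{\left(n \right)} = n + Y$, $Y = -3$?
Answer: $-18$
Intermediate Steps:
$v{\left(n \right)} = -3 + n$ ($v{\left(n \right)} = n - 3 = -3 + n$)
$b{\left(Q \right)} = 4 + Q$ ($b{\left(Q \right)} = \left(1 + Q\right) + 3 = 4 + Q$)
$\left(-6 + b{\left(v{\left(-1 \right)} \right)}\right)^{2} - 54 = \left(-6 + \left(4 - 4\right)\right)^{2} - 54 = \left(-6 + 0\right)^{2} - 54 = \left(-6\right)^{2} - 54 = 36 - 54 = -18$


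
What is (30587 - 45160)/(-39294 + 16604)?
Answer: 14573/22690 ≈ 0.64227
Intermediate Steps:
(30587 - 45160)/(-39294 + 16604) = -14573/(-22690) = -14573*(-1/22690) = 14573/22690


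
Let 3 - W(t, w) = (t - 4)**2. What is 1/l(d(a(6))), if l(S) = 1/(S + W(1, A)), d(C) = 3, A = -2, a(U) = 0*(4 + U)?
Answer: -3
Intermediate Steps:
a(U) = 0
W(t, w) = 3 - (-4 + t)**2 (W(t, w) = 3 - (t - 4)**2 = 3 - (-4 + t)**2)
l(S) = 1/(-6 + S) (l(S) = 1/(S + (3 - (-4 + 1)**2)) = 1/(S + (3 - 1*(-3)**2)) = 1/(S + (3 - 1*9)) = 1/(S + (3 - 9)) = 1/(S - 6) = 1/(-6 + S))
1/l(d(a(6))) = 1/(1/(-6 + 3)) = 1/(1/(-3)) = 1/(-1/3) = -3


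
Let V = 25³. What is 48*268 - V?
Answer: -2761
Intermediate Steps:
V = 15625
48*268 - V = 48*268 - 1*15625 = 12864 - 15625 = -2761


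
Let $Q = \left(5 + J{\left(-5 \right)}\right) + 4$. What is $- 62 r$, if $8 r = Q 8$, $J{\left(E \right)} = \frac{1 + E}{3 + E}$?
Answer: $-682$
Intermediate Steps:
$J{\left(E \right)} = \frac{1 + E}{3 + E}$
$Q = 11$ ($Q = \left(5 + \frac{1 - 5}{3 - 5}\right) + 4 = \left(5 + \frac{1}{-2} \left(-4\right)\right) + 4 = \left(5 - -2\right) + 4 = \left(5 + 2\right) + 4 = 7 + 4 = 11$)
$r = 11$ ($r = \frac{11 \cdot 8}{8} = \frac{1}{8} \cdot 88 = 11$)
$- 62 r = \left(-62\right) 11 = -682$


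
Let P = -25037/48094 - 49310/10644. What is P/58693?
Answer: -329751121/3755710309431 ≈ -8.7800e-5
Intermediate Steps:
P = -329751121/63989067 (P = -25037*1/48094 - 49310*1/10644 = -25037/48094 - 24655/5322 = -329751121/63989067 ≈ -5.1532)
P/58693 = -329751121/63989067/58693 = -329751121/63989067*1/58693 = -329751121/3755710309431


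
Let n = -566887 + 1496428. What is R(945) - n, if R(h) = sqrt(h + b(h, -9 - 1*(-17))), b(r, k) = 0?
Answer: -929541 + 3*sqrt(105) ≈ -9.2951e+5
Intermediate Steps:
R(h) = sqrt(h) (R(h) = sqrt(h + 0) = sqrt(h))
n = 929541
R(945) - n = sqrt(945) - 1*929541 = 3*sqrt(105) - 929541 = -929541 + 3*sqrt(105)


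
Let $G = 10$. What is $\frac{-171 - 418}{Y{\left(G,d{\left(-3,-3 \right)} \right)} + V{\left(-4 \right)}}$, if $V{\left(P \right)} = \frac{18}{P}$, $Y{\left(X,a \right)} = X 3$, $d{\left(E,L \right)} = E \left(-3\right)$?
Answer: $- \frac{1178}{51} \approx -23.098$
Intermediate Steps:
$d{\left(E,L \right)} = - 3 E$
$Y{\left(X,a \right)} = 3 X$
$\frac{-171 - 418}{Y{\left(G,d{\left(-3,-3 \right)} \right)} + V{\left(-4 \right)}} = \frac{-171 - 418}{3 \cdot 10 + \frac{18}{-4}} = - \frac{589}{30 + 18 \left(- \frac{1}{4}\right)} = - \frac{589}{30 - \frac{9}{2}} = - \frac{589}{\frac{51}{2}} = \left(-589\right) \frac{2}{51} = - \frac{1178}{51}$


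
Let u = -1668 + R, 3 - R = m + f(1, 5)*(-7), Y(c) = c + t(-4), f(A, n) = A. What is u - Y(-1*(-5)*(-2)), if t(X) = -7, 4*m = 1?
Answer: -6565/4 ≈ -1641.3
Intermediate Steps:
m = 1/4 (m = (1/4)*1 = 1/4 ≈ 0.25000)
Y(c) = -7 + c (Y(c) = c - 7 = -7 + c)
R = 39/4 (R = 3 - (1/4 + 1*(-7)) = 3 - (1/4 - 7) = 3 - 1*(-27/4) = 3 + 27/4 = 39/4 ≈ 9.7500)
u = -6633/4 (u = -1668 + 39/4 = -6633/4 ≈ -1658.3)
u - Y(-1*(-5)*(-2)) = -6633/4 - (-7 - 1*(-5)*(-2)) = -6633/4 - (-7 + 5*(-2)) = -6633/4 - (-7 - 10) = -6633/4 - 1*(-17) = -6633/4 + 17 = -6565/4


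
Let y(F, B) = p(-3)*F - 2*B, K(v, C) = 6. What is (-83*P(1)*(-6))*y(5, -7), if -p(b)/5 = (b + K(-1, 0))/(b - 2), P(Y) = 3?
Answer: 43326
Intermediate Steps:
p(b) = -5*(6 + b)/(-2 + b) (p(b) = -5*(b + 6)/(b - 2) = -5*(6 + b)/(-2 + b))
y(F, B) = -2*B + 3*F (y(F, B) = (5*(-6 - 1*(-3))/(-2 - 3))*F - 2*B = (5*(-6 + 3)/(-5))*F - 2*B = (5*(-⅕)*(-3))*F - 2*B = 3*F - 2*B = -2*B + 3*F)
(-83*P(1)*(-6))*y(5, -7) = (-249*(-6))*(-2*(-7) + 3*5) = (-83*(-18))*(14 + 15) = 1494*29 = 43326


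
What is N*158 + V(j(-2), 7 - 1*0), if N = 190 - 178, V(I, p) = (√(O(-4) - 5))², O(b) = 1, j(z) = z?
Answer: 1892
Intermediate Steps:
V(I, p) = -4 (V(I, p) = (√(1 - 5))² = (√(-4))² = (2*I)² = -4)
N = 12
N*158 + V(j(-2), 7 - 1*0) = 12*158 - 4 = 1896 - 4 = 1892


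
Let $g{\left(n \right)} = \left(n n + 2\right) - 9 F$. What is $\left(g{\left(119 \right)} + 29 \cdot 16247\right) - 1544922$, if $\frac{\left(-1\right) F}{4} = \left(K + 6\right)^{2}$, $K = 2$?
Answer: $-1057292$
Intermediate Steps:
$F = -256$ ($F = - 4 \left(2 + 6\right)^{2} = - 4 \cdot 8^{2} = \left(-4\right) 64 = -256$)
$g{\left(n \right)} = 2306 + n^{2}$ ($g{\left(n \right)} = \left(n n + 2\right) - -2304 = \left(n^{2} + 2\right) + 2304 = \left(2 + n^{2}\right) + 2304 = 2306 + n^{2}$)
$\left(g{\left(119 \right)} + 29 \cdot 16247\right) - 1544922 = \left(\left(2306 + 119^{2}\right) + 29 \cdot 16247\right) - 1544922 = \left(\left(2306 + 14161\right) + 471163\right) - 1544922 = \left(16467 + 471163\right) - 1544922 = 487630 - 1544922 = -1057292$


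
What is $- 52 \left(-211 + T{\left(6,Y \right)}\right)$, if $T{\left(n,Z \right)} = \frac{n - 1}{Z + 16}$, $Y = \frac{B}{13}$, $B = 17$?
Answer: $\frac{493064}{45} \approx 10957.0$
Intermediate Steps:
$Y = \frac{17}{13} \approx 1.3077$
$T{\left(n,Z \right)} = \frac{-1 + n}{16 + Z}$
$- 52 \left(-211 + T{\left(6,Y \right)}\right) = - 52 \left(-211 + \frac{-1 + 6}{16 + \frac{17}{13}}\right) = - 52 \left(-211 + \frac{1}{\frac{225}{13}} \cdot 5\right) = - 52 \left(-211 + \frac{13}{225} \cdot 5\right) = - 52 \left(-211 + \frac{13}{45}\right) = \left(-52\right) \left(- \frac{9482}{45}\right) = \frac{493064}{45}$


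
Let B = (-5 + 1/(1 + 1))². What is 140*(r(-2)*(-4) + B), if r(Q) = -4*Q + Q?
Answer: -525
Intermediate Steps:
r(Q) = -3*Q
B = 81/4 (B = (-5 + 1/2)² = (-5 + ½)² = (-9/2)² = 81/4 ≈ 20.250)
140*(r(-2)*(-4) + B) = 140*(-3*(-2)*(-4) + 81/4) = 140*(6*(-4) + 81/4) = 140*(-24 + 81/4) = 140*(-15/4) = -525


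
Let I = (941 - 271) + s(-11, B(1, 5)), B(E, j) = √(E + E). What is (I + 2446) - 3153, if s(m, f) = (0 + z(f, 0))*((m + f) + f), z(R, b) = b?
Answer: -37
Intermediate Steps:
B(E, j) = √2*√E (B(E, j) = √(2*E) = √2*√E)
s(m, f) = 0 (s(m, f) = (0 + 0)*((m + f) + f) = 0*((f + m) + f) = 0*(m + 2*f) = 0)
I = 670 (I = (941 - 271) + 0 = 670 + 0 = 670)
(I + 2446) - 3153 = (670 + 2446) - 3153 = 3116 - 3153 = -37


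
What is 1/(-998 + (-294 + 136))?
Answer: -1/1156 ≈ -0.00086505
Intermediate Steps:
1/(-998 + (-294 + 136)) = 1/(-998 - 158) = 1/(-1156) = -1/1156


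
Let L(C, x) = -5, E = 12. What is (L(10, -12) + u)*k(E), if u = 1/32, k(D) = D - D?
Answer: 0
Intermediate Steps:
k(D) = 0
u = 1/32 ≈ 0.031250
(L(10, -12) + u)*k(E) = (-5 + 1/32)*0 = -159/32*0 = 0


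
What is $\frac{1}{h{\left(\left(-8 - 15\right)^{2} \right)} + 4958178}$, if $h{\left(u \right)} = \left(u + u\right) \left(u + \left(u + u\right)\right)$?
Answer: $\frac{1}{6637224} \approx 1.5067 \cdot 10^{-7}$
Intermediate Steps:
$h{\left(u \right)} = 6 u^{2}$ ($h{\left(u \right)} = 2 u \left(u + 2 u\right) = 2 u 3 u = 6 u^{2}$)
$\frac{1}{h{\left(\left(-8 - 15\right)^{2} \right)} + 4958178} = \frac{1}{6 \left(\left(-8 - 15\right)^{2}\right)^{2} + 4958178} = \frac{1}{6 \left(\left(-23\right)^{2}\right)^{2} + 4958178} = \frac{1}{6 \cdot 529^{2} + 4958178} = \frac{1}{6 \cdot 279841 + 4958178} = \frac{1}{1679046 + 4958178} = \frac{1}{6637224}$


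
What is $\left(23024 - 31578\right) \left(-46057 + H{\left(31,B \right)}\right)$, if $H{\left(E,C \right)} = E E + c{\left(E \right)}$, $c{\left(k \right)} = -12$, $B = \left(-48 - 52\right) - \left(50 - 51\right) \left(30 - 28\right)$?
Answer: $385853832$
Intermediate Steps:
$B = -98$ ($B = \left(-48 - 52\right) - \left(-1\right) 2 = -100 - -2 = -100 + 2 = -98$)
$H{\left(E,C \right)} = -12 + E^{2}$ ($H{\left(E,C \right)} = E E - 12 = E^{2} - 12 = -12 + E^{2}$)
$\left(23024 - 31578\right) \left(-46057 + H{\left(31,B \right)}\right) = \left(23024 - 31578\right) \left(-46057 - \left(12 - 31^{2}\right)\right) = - 8554 \left(-46057 + \left(-12 + 961\right)\right) = - 8554 \left(-46057 + 949\right) = \left(-8554\right) \left(-45108\right) = 385853832$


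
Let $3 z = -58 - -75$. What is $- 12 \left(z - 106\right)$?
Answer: $1204$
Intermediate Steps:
$z = \frac{17}{3}$ ($z = \frac{-58 - -75}{3} = \frac{-58 + 75}{3} = \frac{1}{3} \cdot 17 = \frac{17}{3} \approx 5.6667$)
$- 12 \left(z - 106\right) = - 12 \left(\frac{17}{3} - 106\right) = \left(-12\right) \left(- \frac{301}{3}\right) = 1204$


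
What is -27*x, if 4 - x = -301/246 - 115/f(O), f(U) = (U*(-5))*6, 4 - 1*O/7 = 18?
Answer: -1141857/8036 ≈ -142.09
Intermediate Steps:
O = -98 (O = 28 - 7*18 = 28 - 126 = -98)
f(U) = -30*U (f(U) = -5*U*6 = -30*U)
x = 42291/8036 (x = 4 - (-301/246 - 115/((-30*(-98)))) = 4 - (-301*1/246 - 115/2940) = 4 - (-301/246 - 115*1/2940) = 4 - (-301/246 - 23/588) = 4 - 1*(-10147/8036) = 4 + 10147/8036 = 42291/8036 ≈ 5.2627)
-27*x = -27*42291/8036 = -1141857/8036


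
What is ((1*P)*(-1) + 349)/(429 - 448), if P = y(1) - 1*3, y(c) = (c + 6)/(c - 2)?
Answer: -359/19 ≈ -18.895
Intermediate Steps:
y(c) = (6 + c)/(-2 + c)
P = -10 (P = (6 + 1)/(-2 + 1) - 1*3 = 7/(-1) - 3 = -1*7 - 3 = -7 - 3 = -10)
((1*P)*(-1) + 349)/(429 - 448) = ((1*(-10))*(-1) + 349)/(429 - 448) = (-10*(-1) + 349)/(-19) = (10 + 349)*(-1/19) = 359*(-1/19) = -359/19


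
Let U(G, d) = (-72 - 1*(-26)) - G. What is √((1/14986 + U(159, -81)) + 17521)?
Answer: √3888830688922/14986 ≈ 131.59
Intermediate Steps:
U(G, d) = -46 - G (U(G, d) = (-72 + 26) - G = -46 - G)
√((1/14986 + U(159, -81)) + 17521) = √((1/14986 + (-46 - 1*159)) + 17521) = √((1/14986 + (-46 - 159)) + 17521) = √((1/14986 - 205) + 17521) = √(-3072129/14986 + 17521) = √(259497577/14986) = √3888830688922/14986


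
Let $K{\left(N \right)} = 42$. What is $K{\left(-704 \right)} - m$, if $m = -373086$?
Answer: $373128$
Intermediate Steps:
$K{\left(-704 \right)} - m = 42 - -373086 = 42 + 373086 = 373128$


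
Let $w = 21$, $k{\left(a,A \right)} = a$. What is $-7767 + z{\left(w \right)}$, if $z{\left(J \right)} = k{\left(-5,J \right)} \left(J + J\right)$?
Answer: $-7977$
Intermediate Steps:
$z{\left(J \right)} = - 10 J$ ($z{\left(J \right)} = - 5 \left(J + J\right) = - 5 \cdot 2 J = - 10 J$)
$-7767 + z{\left(w \right)} = -7767 - 210 = -7977$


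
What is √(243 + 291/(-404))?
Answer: √9885981/202 ≈ 15.565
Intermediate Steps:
√(243 + 291/(-404)) = √(243 + 291*(-1/404)) = √(243 - 291/404) = √(97881/404) = √9885981/202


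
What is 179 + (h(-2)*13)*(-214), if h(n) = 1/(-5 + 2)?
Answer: 3319/3 ≈ 1106.3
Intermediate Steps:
h(n) = -⅓ (h(n) = 1/(-3) = -⅓)
179 + (h(-2)*13)*(-214) = 179 - ⅓*13*(-214) = 179 - 13/3*(-214) = 179 + 2782/3 = 3319/3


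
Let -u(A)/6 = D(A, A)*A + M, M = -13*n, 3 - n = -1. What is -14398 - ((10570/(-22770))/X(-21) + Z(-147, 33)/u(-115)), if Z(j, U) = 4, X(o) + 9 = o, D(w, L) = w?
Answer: -4318673351687/299949210 ≈ -14398.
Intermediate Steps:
n = 4 (n = 3 - 1*(-1) = 3 + 1 = 4)
M = -52 (M = -13*4 = -52)
X(o) = -9 + o
u(A) = 312 - 6*A**2 (u(A) = -6*(A*A - 52) = -6*(A**2 - 52) = -6*(-52 + A**2) = 312 - 6*A**2)
-14398 - ((10570/(-22770))/X(-21) + Z(-147, 33)/u(-115)) = -14398 - ((10570/(-22770))/(-9 - 21) + 4/(312 - 6*(-115)**2)) = -14398 - ((10570*(-1/22770))/(-30) + 4/(312 - 6*13225)) = -14398 - (-1057/2277*(-1/30) + 4/(312 - 79350)) = -14398 - (1057/68310 + 4/(-79038)) = -14398 - (1057/68310 + 4*(-1/79038)) = -14398 - (1057/68310 - 2/39519) = -14398 - 1*4626107/299949210 = -14398 - 4626107/299949210 = -4318673351687/299949210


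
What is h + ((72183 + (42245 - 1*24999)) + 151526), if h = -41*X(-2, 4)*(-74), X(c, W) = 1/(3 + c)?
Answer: 243989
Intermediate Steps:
h = 3034 (h = -41/(3 - 2)*(-74) = -41/1*(-74) = -41*1*(-74) = -41*(-74) = 3034)
h + ((72183 + (42245 - 1*24999)) + 151526) = 3034 + ((72183 + (42245 - 1*24999)) + 151526) = 3034 + ((72183 + (42245 - 24999)) + 151526) = 3034 + ((72183 + 17246) + 151526) = 3034 + (89429 + 151526) = 3034 + 240955 = 243989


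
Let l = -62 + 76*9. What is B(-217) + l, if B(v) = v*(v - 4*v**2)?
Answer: 40920963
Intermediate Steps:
l = 622 (l = -62 + 684 = 622)
B(-217) + l = (-217)**2*(1 - 4*(-217)) + 622 = 47089*(1 + 868) + 622 = 47089*869 + 622 = 40920341 + 622 = 40920963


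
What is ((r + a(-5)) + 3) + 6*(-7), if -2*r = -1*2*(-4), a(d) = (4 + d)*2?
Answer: -45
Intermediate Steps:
a(d) = 8 + 2*d
r = -4 (r = -(-1*2)*(-4)/2 = -(-1)*(-4) = -½*8 = -4)
((r + a(-5)) + 3) + 6*(-7) = ((-4 + (8 + 2*(-5))) + 3) + 6*(-7) = ((-4 + (8 - 10)) + 3) - 42 = ((-4 - 2) + 3) - 42 = (-6 + 3) - 42 = -3 - 42 = -45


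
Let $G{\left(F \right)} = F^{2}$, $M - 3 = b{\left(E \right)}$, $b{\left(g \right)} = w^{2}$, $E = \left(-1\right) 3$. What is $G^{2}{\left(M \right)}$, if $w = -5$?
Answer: $614656$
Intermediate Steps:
$E = -3$
$b{\left(g \right)} = 25$ ($b{\left(g \right)} = \left(-5\right)^{2} = 25$)
$M = 28$ ($M = 3 + 25 = 28$)
$G^{2}{\left(M \right)} = \left(28^{2}\right)^{2} = 784^{2} = 614656$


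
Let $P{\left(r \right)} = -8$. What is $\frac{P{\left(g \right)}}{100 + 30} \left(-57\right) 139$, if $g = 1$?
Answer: $\frac{31692}{65} \approx 487.57$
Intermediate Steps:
$\frac{P{\left(g \right)}}{100 + 30} \left(-57\right) 139 = - \frac{8}{100 + 30} \left(-57\right) 139 = - \frac{8}{130} \left(-57\right) 139 = \left(-8\right) \frac{1}{130} \left(-57\right) 139 = \left(- \frac{4}{65}\right) \left(-57\right) 139 = \frac{228}{65} \cdot 139 = \frac{31692}{65}$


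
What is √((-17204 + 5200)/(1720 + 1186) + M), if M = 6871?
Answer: √14497396133/1453 ≈ 82.867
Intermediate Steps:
√((-17204 + 5200)/(1720 + 1186) + M) = √((-17204 + 5200)/(1720 + 1186) + 6871) = √(-12004/2906 + 6871) = √(-12004*1/2906 + 6871) = √(-6002/1453 + 6871) = √(9977561/1453) = √14497396133/1453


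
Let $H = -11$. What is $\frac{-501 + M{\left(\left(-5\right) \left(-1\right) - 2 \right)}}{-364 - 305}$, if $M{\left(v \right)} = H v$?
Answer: $\frac{178}{223} \approx 0.79821$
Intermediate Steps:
$M{\left(v \right)} = - 11 v$
$\frac{-501 + M{\left(\left(-5\right) \left(-1\right) - 2 \right)}}{-364 - 305} = \frac{-501 - 11 \left(\left(-5\right) \left(-1\right) - 2\right)}{-364 - 305} = \frac{-501 - 11 \left(5 - 2\right)}{-669} = \left(-501 - 33\right) \left(- \frac{1}{669}\right) = \left(-534\right) \left(- \frac{1}{669}\right) = \frac{178}{223}$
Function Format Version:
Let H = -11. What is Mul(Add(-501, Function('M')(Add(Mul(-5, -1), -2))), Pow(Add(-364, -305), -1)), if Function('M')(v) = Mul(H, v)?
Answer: Rational(178, 223) ≈ 0.79821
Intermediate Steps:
Function('M')(v) = Mul(-11, v)
Mul(Add(-501, Function('M')(Add(Mul(-5, -1), -2))), Pow(Add(-364, -305), -1)) = Mul(Add(-501, Mul(-11, Add(Mul(-5, -1), -2))), Pow(Add(-364, -305), -1)) = Mul(Add(-501, Mul(-11, Add(5, -2))), Pow(-669, -1)) = Mul(Add(-501, Mul(-11, 3)), Rational(-1, 669)) = Mul(Add(-501, -33), Rational(-1, 669)) = Mul(-534, Rational(-1, 669)) = Rational(178, 223)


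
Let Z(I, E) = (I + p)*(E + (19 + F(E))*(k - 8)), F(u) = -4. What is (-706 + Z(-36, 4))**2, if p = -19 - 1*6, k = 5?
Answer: 3222025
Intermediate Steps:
p = -25 (p = -19 - 6 = -25)
Z(I, E) = (-45 + E)*(-25 + I) (Z(I, E) = (I - 25)*(E + (19 - 4)*(5 - 8)) = (-25 + I)*(E + 15*(-3)) = (-25 + I)*(E - 45) = (-25 + I)*(-45 + E) = (-45 + E)*(-25 + I))
(-706 + Z(-36, 4))**2 = (-706 + (1125 - 45*(-36) - 25*4 + 4*(-36)))**2 = (-706 + (1125 + 1620 - 100 - 144))**2 = (-706 + 2501)**2 = 1795**2 = 3222025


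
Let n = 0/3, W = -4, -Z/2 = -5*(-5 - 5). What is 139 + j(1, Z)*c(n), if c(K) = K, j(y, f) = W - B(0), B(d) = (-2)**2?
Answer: 139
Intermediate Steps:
Z = -100 (Z = -(-10)*(-5 - 5) = -(-10)*(-10) = -2*50 = -100)
B(d) = 4
n = 0 (n = 0*(1/3) = 0)
j(y, f) = -8 (j(y, f) = -4 - 1*4 = -4 - 4 = -8)
139 + j(1, Z)*c(n) = 139 - 8*0 = 139 + 0 = 139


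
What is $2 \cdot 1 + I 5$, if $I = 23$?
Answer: $117$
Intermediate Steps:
$2 \cdot 1 + I 5 = 2 \cdot 1 + 23 \cdot 5 = 2 + 115 = 117$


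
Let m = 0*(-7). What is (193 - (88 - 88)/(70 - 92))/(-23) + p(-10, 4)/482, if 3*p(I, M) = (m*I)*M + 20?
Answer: -139309/16629 ≈ -8.3775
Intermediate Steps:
m = 0
p(I, M) = 20/3 (p(I, M) = ((0*I)*M + 20)/3 = (0*M + 20)/3 = (0 + 20)/3 = (⅓)*20 = 20/3)
(193 - (88 - 88)/(70 - 92))/(-23) + p(-10, 4)/482 = (193 - (88 - 88)/(70 - 92))/(-23) + (20/3)/482 = (193 - 0/(-22))*(-1/23) + (20/3)*(1/482) = (193 - 0*(-1)/22)*(-1/23) + 10/723 = (193 - 1*0)*(-1/23) + 10/723 = (193 + 0)*(-1/23) + 10/723 = 193*(-1/23) + 10/723 = -193/23 + 10/723 = -139309/16629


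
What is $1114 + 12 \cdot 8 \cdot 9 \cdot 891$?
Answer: $770938$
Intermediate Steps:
$1114 + 12 \cdot 8 \cdot 9 \cdot 891 = 1114 + 96 \cdot 9 \cdot 891 = 1114 + 864 \cdot 891 = 1114 + 769824 = 770938$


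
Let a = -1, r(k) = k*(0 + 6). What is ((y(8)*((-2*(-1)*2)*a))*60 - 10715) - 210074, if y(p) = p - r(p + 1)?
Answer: -209749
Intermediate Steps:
r(k) = 6*k (r(k) = k*6 = 6*k)
y(p) = -6 - 5*p (y(p) = p - 6*(p + 1) = p - 6*(1 + p) = p - (6 + 6*p) = p + (-6 - 6*p) = -6 - 5*p)
((y(8)*((-2*(-1)*2)*a))*60 - 10715) - 210074 = (((-6 - 5*8)*((-2*(-1)*2)*(-1)))*60 - 10715) - 210074 = (((-6 - 40)*((2*2)*(-1)))*60 - 10715) - 210074 = (-184*(-1)*60 - 10715) - 210074 = (-46*(-4)*60 - 10715) - 210074 = (184*60 - 10715) - 210074 = (11040 - 10715) - 210074 = 325 - 210074 = -209749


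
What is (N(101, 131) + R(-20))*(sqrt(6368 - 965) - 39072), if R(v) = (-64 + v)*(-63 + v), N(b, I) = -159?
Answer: -266197536 + 6813*sqrt(5403) ≈ -2.6570e+8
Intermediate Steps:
(N(101, 131) + R(-20))*(sqrt(6368 - 965) - 39072) = (-159 + (4032 + (-20)**2 - 127*(-20)))*(sqrt(6368 - 965) - 39072) = (-159 + (4032 + 400 + 2540))*(sqrt(5403) - 39072) = (-159 + 6972)*(-39072 + sqrt(5403)) = 6813*(-39072 + sqrt(5403)) = -266197536 + 6813*sqrt(5403)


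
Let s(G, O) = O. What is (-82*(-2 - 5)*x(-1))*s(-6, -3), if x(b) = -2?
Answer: 3444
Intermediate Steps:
(-82*(-2 - 5)*x(-1))*s(-6, -3) = -82*(-2 - 5)*(-2)*(-3) = -(-574)*(-2)*(-3) = -82*14*(-3) = -1148*(-3) = 3444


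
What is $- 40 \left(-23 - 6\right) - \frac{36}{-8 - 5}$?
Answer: $\frac{15116}{13} \approx 1162.8$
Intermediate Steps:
$- 40 \left(-23 - 6\right) - \frac{36}{-8 - 5} = \left(-40\right) \left(-29\right) - \frac{36}{-13} = 1160 - - \frac{36}{13} = 1160 + \frac{36}{13} = \frac{15116}{13}$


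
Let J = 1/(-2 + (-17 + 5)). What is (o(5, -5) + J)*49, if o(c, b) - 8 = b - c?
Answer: -203/2 ≈ -101.50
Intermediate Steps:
o(c, b) = 8 + b - c (o(c, b) = 8 + (b - c) = 8 + b - c)
J = -1/14 (J = 1/(-2 - 12) = 1/(-14) = -1/14 ≈ -0.071429)
(o(5, -5) + J)*49 = ((8 - 5 - 1*5) - 1/14)*49 = ((8 - 5 - 5) - 1/14)*49 = (-2 - 1/14)*49 = -29/14*49 = -203/2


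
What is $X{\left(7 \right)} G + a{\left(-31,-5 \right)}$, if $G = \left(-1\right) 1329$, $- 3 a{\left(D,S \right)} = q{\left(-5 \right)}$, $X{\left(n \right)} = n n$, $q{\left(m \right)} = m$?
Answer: $- \frac{195358}{3} \approx -65119.0$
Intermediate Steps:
$X{\left(n \right)} = n^{2}$
$a{\left(D,S \right)} = \frac{5}{3}$ ($a{\left(D,S \right)} = \left(- \frac{1}{3}\right) \left(-5\right) = \frac{5}{3}$)
$G = -1329$
$X{\left(7 \right)} G + a{\left(-31,-5 \right)} = 7^{2} \left(-1329\right) + \frac{5}{3} = 49 \left(-1329\right) + \frac{5}{3} = -65121 + \frac{5}{3} = - \frac{195358}{3}$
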